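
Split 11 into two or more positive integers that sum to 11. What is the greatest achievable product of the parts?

Define f[k] = max over 1≤i<k of i · max(k−i, f[k−i]); the inner max lets the remainder stay uncut if that's better.
f[2] = 1·max(1,0) = 1·1 = 1
f[3] = max(1·2, 2·1) = 2
f[4] = max(1·3, 2·2, 3·1) = 4
f[5] = max(1·4, 2·3, 3·2, 4·1) = 6
f[6] = max(1·6, 2·4, 3·3, 4·2, 5·1) = 9
f[7] = max(1·9, 2·6, 3·4, 4·3, 5·2, 6·1) = 12
f[8] = max(1·12, 2·9, 3·6, …, 6·2, 7·1) = 18
f[9] = max(1·18, 2·12, 3·9, …, 7·2, 8·1) = 27
f[10] = max(1·27, 2·18, 3·12, …, 8·2, 9·1) = 36
f[11] = max(1·36, 2·27, 3·18, …, 9·2, 10·1) = 54
One optimal split: 3 + 3 + 3 + 2; product 3·3·3·2 = 54.

54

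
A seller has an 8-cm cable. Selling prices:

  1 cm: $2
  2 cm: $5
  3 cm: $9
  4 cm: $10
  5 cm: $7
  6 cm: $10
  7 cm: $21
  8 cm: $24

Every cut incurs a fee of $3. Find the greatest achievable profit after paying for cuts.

Let net[k] be the best obtainable value from length k. For each k, try every first piece i and keep the best of price[i] + net[k−i] minus the 3 cut fee when i<k.
net[1] = 2
net[2] = max(2+2-3, 5+0) = 5
net[3] = max(2+5-3, 5+2-3, 9+0) = 9
net[4] = max(2+9-3, 5+5-3, 9+2-3, 10+0) = 10
net[5] = max(2+10-3, 5+9-3, 9+5-3, 10+2-3, 7+0) = 11
net[6] = max(2+11-3, 5+10-3, 9+9-3, 10+5-3, 7+2-3, 10+0) = 15
net[7] = max(2+15-3, 5+11-3, 9+10-3, …, 10+2-3, 21+0) = 21
net[8] = max(2+21-3, 5+15-3, 9+11-3, …, 21+2-3, 24+0) = 24
Best is to make no cuts and sell whole for $24.

24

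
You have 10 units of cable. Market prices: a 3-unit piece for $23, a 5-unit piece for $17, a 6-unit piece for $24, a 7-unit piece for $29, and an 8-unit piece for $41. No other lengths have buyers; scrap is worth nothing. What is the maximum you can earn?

Build f[k] bottom-up: f[k] = max over allowed piece i of (p[i] + f[k−i]).
f[1] = 0
f[2] = 0
f[3] = 23
f[4] = 23
f[5] = 23
f[6] = 46  (first piece 3, then f[3]=23)
f[7] = 46
f[8] = 46
f[9] = 69  (first piece 3, then f[6]=46)
f[10] = 69
One optimal cutting: pieces 3 + 3 + 3 with 1 unit of scrap → $69.

69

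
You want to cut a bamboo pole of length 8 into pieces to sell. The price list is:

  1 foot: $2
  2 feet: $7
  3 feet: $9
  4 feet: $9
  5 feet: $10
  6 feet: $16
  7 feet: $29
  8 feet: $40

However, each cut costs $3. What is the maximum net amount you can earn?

Consider every possible first cut. r[k] is the best of p[i]+r[k−i] over all sellable i≤k, charging 3 whenever i<k.
r[1] = 2
r[2] = 7
r[3] = 9
r[4] = 11  (first piece 2, then r[2]=7)
r[5] = 13  (first piece 2, then r[3]=9)
r[6] = 16
r[7] = 29
r[8] = 40
Best is to make no cuts and sell whole for $40.

40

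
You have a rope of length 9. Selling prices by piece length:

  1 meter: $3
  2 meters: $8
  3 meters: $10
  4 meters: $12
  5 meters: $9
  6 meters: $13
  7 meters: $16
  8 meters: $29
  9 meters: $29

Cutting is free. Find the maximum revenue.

Consider every possible first cut. best[k] is the best of p[i]+best[k−i] over all sellable i≤k.
best[1] = 3
best[2] = max(3+3, 8+0) = 8
best[3] = max(3+8, 8+3, 10+0) = 11
best[4] = max(3+11, 8+8, 10+3, 12+0) = 16
best[5] = max(3+16, 8+11, 10+8, 12+3, 9+0) = 19
best[6] = max(3+19, 8+16, 10+11, 12+8, 9+3, 13+0) = 24
best[7] = max(3+24, 8+19, 10+16, …, 13+3, 16+0) = 27
best[8] = max(3+27, 8+24, 10+19, …, 16+3, 29+0) = 32
best[9] = max(3+32, 8+27, 10+24, …, 29+3, 29+0) = 35
One optimal cutting: 2 + 2 + 2 + 2 + 1 → $8 + $8 + $8 + $8 + $3 = $35.

35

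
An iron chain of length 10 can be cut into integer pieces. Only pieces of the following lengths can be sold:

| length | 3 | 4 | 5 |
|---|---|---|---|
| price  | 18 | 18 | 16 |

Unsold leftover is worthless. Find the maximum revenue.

54

Build r[k] bottom-up: r[k] = max over allowed piece i of (p[i] + r[k−i]).
r[1] = 0
r[2] = 0
r[3] = 18
r[4] = 18
r[5] = 18
r[6] = 36  (first piece 3, then r[3]=18)
r[7] = 36
r[8] = 36
r[9] = 54  (first piece 3, then r[6]=36)
r[10] = 54
One optimal cutting: pieces 3 + 3 + 3 with 1 link of scrap → $54.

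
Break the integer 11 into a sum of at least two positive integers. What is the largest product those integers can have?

Define f[k] = max over 1≤i<k of i · max(k−i, f[k−i]); the inner max lets the remainder stay uncut if that's better.
f[2] = 1·max(1,0) = 1·1 = 1
f[3] = max(1·2, 2·1) = 2
f[4] = max(1·3, 2·2, 3·1) = 4
f[5] = max(1·4, 2·3, 3·2, 4·1) = 6
f[6] = max(1·6, 2·4, 3·3, 4·2, 5·1) = 9
f[7] = max(1·9, 2·6, 3·4, 4·3, 5·2, 6·1) = 12
f[8] = max(1·12, 2·9, 3·6, …, 6·2, 7·1) = 18
f[9] = max(1·18, 2·12, 3·9, …, 7·2, 8·1) = 27
f[10] = max(1·27, 2·18, 3·12, …, 8·2, 9·1) = 36
f[11] = max(1·36, 2·27, 3·18, …, 9·2, 10·1) = 54
One optimal split: 3 + 3 + 3 + 2; product 3·3·3·2 = 54.

54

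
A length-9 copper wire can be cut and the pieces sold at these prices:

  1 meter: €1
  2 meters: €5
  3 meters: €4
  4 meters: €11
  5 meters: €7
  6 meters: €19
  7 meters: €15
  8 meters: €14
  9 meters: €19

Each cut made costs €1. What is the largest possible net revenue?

23

Consider every possible first cut. r[k] is the best of p[i]+r[k−i] over all sellable i≤k, charging 1 whenever i<k.
r[1] = 1
r[2] = max(1+1-1, 5+0) = 5
r[3] = max(1+5-1, 5+1-1, 4+0) = 5
r[4] = max(1+5-1, 5+5-1, 4+1-1, 11+0) = 11
r[5] = max(1+11-1, 5+5-1, 4+5-1, 11+1-1, 7+0) = 11
r[6] = max(1+11-1, 5+11-1, 4+5-1, 11+5-1, 7+1-1, 19+0) = 19
r[7] = max(1+19-1, 5+11-1, 4+11-1, …, 19+1-1, 15+0) = 19
r[8] = max(1+19-1, 5+19-1, 4+11-1, …, 15+1-1, 14+0) = 23
r[9] = max(1+23-1, 5+19-1, 4+19-1, …, 14+1-1, 19+0) = 23
One optimal plan: pieces 6 + 2 + 1 (2 cuts) → €25 − €2 = €23.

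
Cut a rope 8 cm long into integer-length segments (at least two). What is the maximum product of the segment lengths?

Fill g[k] for k=2..8: at each k try every first piece i and multiply by the better of (k−i) uncut or g[k−i].
g[2] = 1*max(1,0) = 1*1 = 1
g[3] = max(1*2, 2*1) = 2
g[4] = max(1*3, 2*2, 3*1) = 4
g[5] = max(1*4, 2*3, 3*2, 4*1) = 6
g[6] = max(1*6, 2*4, 3*3, 4*2, 5*1) = 9
g[7] = max(1*9, 2*6, 3*4, 4*3, 5*2, 6*1) = 12
g[8] = max(1*12, 2*9, 3*6, …, 6*2, 7*1) = 18
One optimal split: 3 + 3 + 2; product 3*3*2 = 18.

18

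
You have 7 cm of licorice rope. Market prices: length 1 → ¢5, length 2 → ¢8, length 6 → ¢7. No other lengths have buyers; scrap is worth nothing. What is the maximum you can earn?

35

Build f[k] bottom-up: f[k] = max over allowed piece i of (p[i] + f[k−i]).
f[1] = 5
f[2] = 10  (first piece 1, then f[1]=5)
f[3] = 15  (first piece 1, then f[2]=10)
f[4] = 20  (first piece 1, then f[3]=15)
f[5] = 25  (first piece 1, then f[4]=20)
f[6] = 30  (first piece 1, then f[5]=25)
f[7] = 35  (first piece 1, then f[6]=30)
One optimal cutting: 1 + 1 + 1 + 1 + 1 + 1 + 1 → ¢35.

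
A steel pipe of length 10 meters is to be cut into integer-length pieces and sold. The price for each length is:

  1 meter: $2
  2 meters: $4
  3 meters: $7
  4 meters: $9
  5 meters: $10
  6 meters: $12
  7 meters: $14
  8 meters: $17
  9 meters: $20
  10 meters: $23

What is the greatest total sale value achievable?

23

Build v[k] bottom-up: v[k] = max over allowed piece i of (p[i] + v[k−i]).
v[1] = 2
v[2] = 4  (first piece 1, then v[1]=2)
v[3] = 7
v[4] = 9  (first piece 1, then v[3]=7)
v[5] = 11  (first piece 1, then v[4]=9)
v[6] = 14  (first piece 3, then v[3]=7)
v[7] = 16  (first piece 1, then v[6]=14)
v[8] = 18  (first piece 1, then v[7]=16)
v[9] = 21  (first piece 3, then v[6]=14)
v[10] = 23  (first piece 1, then v[9]=21)
One optimal cutting: 3 + 3 + 3 + 1 → $7 + $7 + $7 + $2 = $23.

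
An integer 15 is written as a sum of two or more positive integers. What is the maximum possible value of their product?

Fill prod[k] for k=2..15: at each k try every first piece i and multiply by the better of (k−i) uncut or prod[k−i].
prod[2] = 1*max(1,0) = 1*1 = 1
prod[3] = 1*max(2,1) = 1*2 = 2
prod[4] = 2*max(2,1) = 2*2 = 4
prod[5] = 2*max(3,2) = 2*3 = 6
prod[6] = 3*max(3,2) = 3*3 = 9
prod[7] = 2*max(5,6) = 2*6 = 12
prod[8] = 2*max(6,9) = 2*9 = 18
prod[9] = 3*max(6,9) = 3*9 = 27
prod[10] = 2*max(8,18) = 2*18 = 36
prod[11] = 2*max(9,27) = 2*27 = 54
prod[12] = 3*max(9,27) = 3*27 = 81
prod[13] = 2*max(11,54) = 2*54 = 108
prod[14] = 2*max(12,81) = 2*81 = 162
prod[15] = 3*max(12,81) = 3*81 = 243
One optimal split: 3 + 3 + 3 + 3 + 3; product 3*3*3*3*3 = 243.

243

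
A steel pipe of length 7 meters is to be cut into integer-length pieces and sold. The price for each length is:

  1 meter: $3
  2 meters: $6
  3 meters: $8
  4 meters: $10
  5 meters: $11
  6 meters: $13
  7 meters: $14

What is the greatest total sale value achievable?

Consider every possible first cut. r[k] is the best of p[i]+r[k−i] over all sellable i≤k.
r[1] = 3
r[2] = max(3+3, 6+0) = 6
r[3] = max(3+6, 6+3, 8+0) = 9
r[4] = max(3+9, 6+6, 8+3, 10+0) = 12
r[5] = max(3+12, 6+9, 8+6, 10+3, 11+0) = 15
r[6] = max(3+15, 6+12, 8+9, 10+6, 11+3, 13+0) = 18
r[7] = max(3+18, 6+15, 8+12, …, 13+3, 14+0) = 21
One optimal cutting: 1 + 1 + 1 + 1 + 1 + 1 + 1 → $3 + $3 + $3 + $3 + $3 + $3 + $3 = $21.

21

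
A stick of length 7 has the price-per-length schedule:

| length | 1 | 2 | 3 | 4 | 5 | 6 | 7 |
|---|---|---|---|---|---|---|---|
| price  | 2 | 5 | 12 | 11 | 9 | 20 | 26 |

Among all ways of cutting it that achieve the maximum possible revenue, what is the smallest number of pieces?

Consider every possible first cut. r[k] is the best of p[i]+r[k−i] over all sellable i≤k.
r[1] = 2
r[2] = 5
r[3] = 12
r[4] = 14  (first piece 1, then r[3]=12)
r[5] = 17  (first piece 2, then r[3]=12)
r[6] = 24  (first piece 3, then r[3]=12)
r[7] = 26  (first piece 1, then r[6]=24)
Maximum revenue is €26.
Now minimize piece count subject to staying optimal: for each k, pieces[k] = 1 + min over i with p[i]+r[k−i]=r[k] of pieces[k−i].
pieces[4] = 2
pieces[5] = 2
pieces[6] = 2
pieces[7] = 1

1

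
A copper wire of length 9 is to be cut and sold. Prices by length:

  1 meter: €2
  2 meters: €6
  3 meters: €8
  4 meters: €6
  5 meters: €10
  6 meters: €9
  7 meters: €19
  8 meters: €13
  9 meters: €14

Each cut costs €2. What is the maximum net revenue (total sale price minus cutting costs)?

23

Build v[k] bottom-up: v[k] = max over allowed piece i of (p[i] + v[k−i]) − 2 per cut.
v[1] = 2
v[2] = max(2+2-2, 6+0) = 6
v[3] = max(2+6-2, 6+2-2, 8+0) = 8
v[4] = max(2+8-2, 6+6-2, 8+2-2, 6+0) = 10
v[5] = max(2+10-2, 6+8-2, 8+6-2, 6+2-2, 10+0) = 12
v[6] = max(2+12-2, 6+10-2, 8+8-2, 6+6-2, 10+2-2, 9+0) = 14
v[7] = max(2+14-2, 6+12-2, 8+10-2, …, 9+2-2, 19+0) = 19
v[8] = max(2+19-2, 6+14-2, 8+12-2, …, 19+2-2, 13+0) = 19
v[9] = max(2+19-2, 6+19-2, 8+14-2, …, 13+2-2, 14+0) = 23
One optimal plan: pieces 7 + 2 (1 cut) → €25 − €2 = €23.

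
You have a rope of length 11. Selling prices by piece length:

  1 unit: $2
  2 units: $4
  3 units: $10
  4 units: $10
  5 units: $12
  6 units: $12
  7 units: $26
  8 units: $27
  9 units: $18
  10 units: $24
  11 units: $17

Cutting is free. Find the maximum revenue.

Let best[k] be the best obtainable value from length k. For each k, try every first piece i and keep the best of price[i] + best[k−i].
best[1] = 2
best[2] = max(2+2, 4+0) = 4
best[3] = max(2+4, 4+2, 10+0) = 10
best[4] = max(2+10, 4+4, 10+2, 10+0) = 12
best[5] = max(2+12, 4+10, 10+4, 10+2, 12+0) = 14
best[6] = max(2+14, 4+12, 10+10, 10+4, 12+2, 12+0) = 20
best[7] = max(2+20, 4+14, 10+12, …, 12+2, 26+0) = 26
best[8] = max(2+26, 4+20, 10+14, …, 26+2, 27+0) = 28
best[9] = max(2+28, 4+26, 10+20, …, 27+2, 18+0) = 30
best[10] = max(2+30, 4+28, 10+26, …, 18+2, 24+0) = 36
best[11] = max(2+36, 4+30, 10+28, …, 24+2, 17+0) = 38
One optimal cutting: 7 + 3 + 1 → $26 + $10 + $2 = $38.

38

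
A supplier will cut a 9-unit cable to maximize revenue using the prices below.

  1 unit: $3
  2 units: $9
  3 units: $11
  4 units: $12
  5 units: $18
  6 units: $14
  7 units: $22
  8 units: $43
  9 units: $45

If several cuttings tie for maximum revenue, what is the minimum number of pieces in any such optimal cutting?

2

Let r[k] be the best obtainable value from length k. For each k, try every first piece i and keep the best of price[i] + r[k−i].
r[1] = 3
r[2] = 9
r[3] = 12  (first piece 1, then r[2]=9)
r[4] = 18  (first piece 2, then r[2]=9)
r[5] = 21  (first piece 1, then r[4]=18)
r[6] = 27  (first piece 2, then r[4]=18)
r[7] = 30  (first piece 1, then r[6]=27)
r[8] = 43
r[9] = 46  (first piece 1, then r[8]=43)
Maximum revenue is $46.
Now minimize piece count subject to staying optimal: for each k, pieces[k] = 1 + min over i with p[i]+r[k−i]=r[k] of pieces[k−i].
pieces[6] = 3
pieces[7] = 4
pieces[8] = 1
pieces[9] = 2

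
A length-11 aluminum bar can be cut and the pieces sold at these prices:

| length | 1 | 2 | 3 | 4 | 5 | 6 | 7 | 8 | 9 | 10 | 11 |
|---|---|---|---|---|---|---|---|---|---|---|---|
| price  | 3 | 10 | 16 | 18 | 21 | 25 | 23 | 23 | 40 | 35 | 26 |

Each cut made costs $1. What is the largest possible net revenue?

55

Build v[k] bottom-up: v[k] = max over allowed piece i of (p[i] + v[k−i]) − 1 per cut.
v[1] = 3
v[2] = max(3+3-1, 10+0) = 10
v[3] = max(3+10-1, 10+3-1, 16+0) = 16
v[4] = max(3+16-1, 10+10-1, 16+3-1, 18+0) = 19
v[5] = max(3+19-1, 10+16-1, 16+10-1, 18+3-1, 21+0) = 25
v[6] = max(3+25-1, 10+19-1, 16+16-1, 18+10-1, 21+3-1, 25+0) = 31
v[7] = max(3+31-1, 10+25-1, 16+19-1, …, 25+3-1, 23+0) = 34
v[8] = max(3+34-1, 10+31-1, 16+25-1, …, 23+3-1, 23+0) = 40
v[9] = max(3+40-1, 10+34-1, 16+31-1, …, 23+3-1, 40+0) = 46
v[10] = max(3+46-1, 10+40-1, 16+34-1, …, 40+3-1, 35+0) = 49
v[11] = max(3+49-1, 10+46-1, 16+40-1, …, 35+3-1, 26+0) = 55
One optimal plan: pieces 3 + 3 + 3 + 2 (3 cuts) → $58 − $3 = $55.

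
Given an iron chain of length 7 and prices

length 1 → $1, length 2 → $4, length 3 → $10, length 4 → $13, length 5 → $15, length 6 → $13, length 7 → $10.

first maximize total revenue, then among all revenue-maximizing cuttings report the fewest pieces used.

2

Consider every possible first cut. r[k] is the best of p[i]+r[k−i] over all sellable i≤k.
r[1] = 1
r[2] = 4
r[3] = 10
r[4] = 13
r[5] = 15
r[6] = 20  (first piece 3, then r[3]=10)
r[7] = 23  (first piece 3, then r[4]=13)
Maximum revenue is $23.
Now minimize piece count subject to staying optimal: for each k, pieces[k] = 1 + min over i with p[i]+r[k−i]=r[k] of pieces[k−i].
pieces[4] = 1
pieces[5] = 1
pieces[6] = 2
pieces[7] = 2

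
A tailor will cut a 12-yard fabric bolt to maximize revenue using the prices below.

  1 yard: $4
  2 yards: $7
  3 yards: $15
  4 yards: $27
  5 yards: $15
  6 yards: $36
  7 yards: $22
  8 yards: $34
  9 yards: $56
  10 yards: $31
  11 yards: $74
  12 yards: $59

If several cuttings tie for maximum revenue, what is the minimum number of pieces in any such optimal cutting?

Let r[k] be the best obtainable value from length k. For each k, try every first piece i and keep the best of price[i] + r[k−i].
r[1] = 4
r[2] = 8  (first piece 1, then r[1]=4)
r[3] = 15
r[4] = 27
r[5] = 31  (first piece 1, then r[4]=27)
r[6] = 36
r[7] = 42  (first piece 3, then r[4]=27)
r[8] = 54  (first piece 4, then r[4]=27)
r[9] = 58  (first piece 1, then r[8]=54)
r[10] = 63  (first piece 4, then r[6]=36)
r[11] = 74
r[12] = 81  (first piece 4, then r[8]=54)
Maximum revenue is $81.
Now minimize piece count subject to staying optimal: for each k, pieces[k] = 1 + min over i with p[i]+r[k−i]=r[k] of pieces[k−i].
pieces[9] = 3
pieces[10] = 2
pieces[11] = 1
pieces[12] = 3

3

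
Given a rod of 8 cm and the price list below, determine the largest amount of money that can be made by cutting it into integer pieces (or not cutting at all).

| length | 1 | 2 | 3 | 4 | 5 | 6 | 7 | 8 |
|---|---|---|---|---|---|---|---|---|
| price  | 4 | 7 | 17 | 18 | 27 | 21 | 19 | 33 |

Build v[k] bottom-up: v[k] = max over allowed piece i of (p[i] + v[k−i]).
v[1] = 4
v[2] = max(4+4, 7+0) = 8
v[3] = max(4+8, 7+4, 17+0) = 17
v[4] = max(4+17, 7+8, 17+4, 18+0) = 21
v[5] = max(4+21, 7+17, 17+8, 18+4, 27+0) = 27
v[6] = max(4+27, 7+21, 17+17, 18+8, 27+4, 21+0) = 34
v[7] = max(4+34, 7+27, 17+21, …, 21+4, 19+0) = 38
v[8] = max(4+38, 7+34, 17+27, …, 19+4, 33+0) = 44
One optimal cutting: 5 + 3 → €27 + €17 = €44.

44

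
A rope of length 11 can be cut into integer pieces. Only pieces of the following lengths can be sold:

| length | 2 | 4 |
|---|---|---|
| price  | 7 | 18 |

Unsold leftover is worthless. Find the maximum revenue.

Consider every possible first cut. best[k] is the best of p[i]+best[k−i] over all sellable i≤k.
best[1] = 0
best[2] = 7
best[3] = 7
best[4] = 18
best[5] = 18
best[6] = 25  (first piece 2, then best[4]=18)
best[7] = 25
best[8] = 36  (first piece 4, then best[4]=18)
best[9] = 36
best[10] = 43  (first piece 2, then best[8]=36)
best[11] = 43
One optimal cutting: pieces 4 + 4 + 2 with 1 meter of scrap → €43.

43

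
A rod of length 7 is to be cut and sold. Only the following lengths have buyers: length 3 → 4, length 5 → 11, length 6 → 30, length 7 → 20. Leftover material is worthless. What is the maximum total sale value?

Let r[k] be the best obtainable value from length k. For each k, try every first piece i and keep the best of price[i] + r[k−i].
r[1] = 0
r[2] = 0
r[3] = 4
r[4] = 4
r[5] = 11
r[6] = 30
r[7] = 30
One optimal cutting: pieces 6 with 1 unit of scrap → 30.

30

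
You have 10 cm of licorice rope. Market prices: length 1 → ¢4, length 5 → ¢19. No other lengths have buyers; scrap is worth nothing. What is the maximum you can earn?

Build f[k] bottom-up: f[k] = max over allowed piece i of (p[i] + f[k−i]).
f[1] = 4
f[2] = 8  (first piece 1, then f[1]=4)
f[3] = 12  (first piece 1, then f[2]=8)
f[4] = 16  (first piece 1, then f[3]=12)
f[5] = max(4+16, 19+0) = 20
f[6] = max(4+20, 19+4) = 24
f[7] = max(4+24, 19+8) = 28
f[8] = max(4+28, 19+12) = 32
f[9] = max(4+32, 19+16) = 36
f[10] = max(4+36, 19+20) = 40
One optimal cutting: 1 + 1 + 1 + 1 + 1 + 1 + 1 + 1 + 1 + 1 → ¢40.

40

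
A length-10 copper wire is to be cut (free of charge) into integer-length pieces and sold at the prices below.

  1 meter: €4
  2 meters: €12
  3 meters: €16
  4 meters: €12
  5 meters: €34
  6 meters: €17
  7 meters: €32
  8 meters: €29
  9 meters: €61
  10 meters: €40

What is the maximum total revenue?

68

Consider every possible first cut. r[k] is the best of p[i]+r[k−i] over all sellable i≤k.
r[1] = 4
r[2] = 12
r[3] = 16  (first piece 1, then r[2]=12)
r[4] = 24  (first piece 2, then r[2]=12)
r[5] = 34
r[6] = 38  (first piece 1, then r[5]=34)
r[7] = 46  (first piece 2, then r[5]=34)
r[8] = 50  (first piece 1, then r[7]=46)
r[9] = 61
r[10] = 68  (first piece 5, then r[5]=34)
One optimal cutting: 5 + 5 → €34 + €34 = €68.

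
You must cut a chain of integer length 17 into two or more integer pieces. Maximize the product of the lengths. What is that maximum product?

Fill P[k] for k=2..17: at each k try every first piece i and multiply by the better of (k−i) uncut or P[k−i].
P[2] = 1*max(1,0) = 1*1 = 1
P[3] = 1*max(2,1) = 1*2 = 2
P[4] = 2*max(2,1) = 2*2 = 4
P[5] = 2*max(3,2) = 2*3 = 6
P[6] = 3*max(3,2) = 3*3 = 9
P[7] = 2*max(5,6) = 2*6 = 12
P[8] = 2*max(6,9) = 2*9 = 18
P[9] = 3*max(6,9) = 3*9 = 27
P[10] = 2*max(8,18) = 2*18 = 36
P[11] = 2*max(9,27) = 2*27 = 54
P[12] = 3*max(9,27) = 3*27 = 81
P[13] = 2*max(11,54) = 2*54 = 108
P[14] = 2*max(12,81) = 2*81 = 162
P[15] = 3*max(12,81) = 3*81 = 243
P[16] = 2*max(14,162) = 2*162 = 324
P[17] = 2*max(15,243) = 2*243 = 486
One optimal split: 3 + 3 + 3 + 3 + 3 + 2; product 3*3*3*3*3*2 = 486.

486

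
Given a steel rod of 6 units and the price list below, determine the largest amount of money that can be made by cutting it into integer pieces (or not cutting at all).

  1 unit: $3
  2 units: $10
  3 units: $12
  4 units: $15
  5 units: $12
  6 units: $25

30

Consider every possible first cut. best[k] is the best of p[i]+best[k−i] over all sellable i≤k.
best[1] = 3
best[2] = max(3+3, 10+0) = 10
best[3] = max(3+10, 10+3, 12+0) = 13
best[4] = max(3+13, 10+10, 12+3, 15+0) = 20
best[5] = max(3+20, 10+13, 12+10, 15+3, 12+0) = 23
best[6] = max(3+23, 10+20, 12+13, 15+10, 12+3, 25+0) = 30
One optimal cutting: 2 + 2 + 2 → $10 + $10 + $10 = $30.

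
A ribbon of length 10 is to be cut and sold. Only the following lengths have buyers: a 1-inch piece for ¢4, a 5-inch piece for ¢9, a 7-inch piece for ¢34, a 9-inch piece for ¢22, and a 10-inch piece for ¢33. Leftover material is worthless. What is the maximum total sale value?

46

Build r[k] bottom-up: r[k] = max over allowed piece i of (p[i] + r[k−i]).
r[1] = 4
r[2] = 8  (first piece 1, then r[1]=4)
r[3] = 12  (first piece 1, then r[2]=8)
r[4] = 16  (first piece 1, then r[3]=12)
r[5] = 20  (first piece 1, then r[4]=16)
r[6] = 24  (first piece 1, then r[5]=20)
r[7] = 34
r[8] = 38  (first piece 1, then r[7]=34)
r[9] = 42  (first piece 1, then r[8]=38)
r[10] = 46  (first piece 1, then r[9]=42)
One optimal cutting: 7 + 1 + 1 + 1 → ¢46.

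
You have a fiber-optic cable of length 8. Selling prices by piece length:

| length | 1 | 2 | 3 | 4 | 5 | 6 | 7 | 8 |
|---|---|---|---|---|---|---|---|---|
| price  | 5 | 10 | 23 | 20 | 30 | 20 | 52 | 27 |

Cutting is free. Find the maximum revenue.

57

Let v[k] be the best obtainable value from length k. For each k, try every first piece i and keep the best of price[i] + v[k−i].
v[1] = 5
v[2] = 10  (first piece 1, then v[1]=5)
v[3] = 23
v[4] = 28  (first piece 1, then v[3]=23)
v[5] = 33  (first piece 1, then v[4]=28)
v[6] = 46  (first piece 3, then v[3]=23)
v[7] = 52
v[8] = 57  (first piece 1, then v[7]=52)
One optimal cutting: 7 + 1 → $52 + $5 = $57.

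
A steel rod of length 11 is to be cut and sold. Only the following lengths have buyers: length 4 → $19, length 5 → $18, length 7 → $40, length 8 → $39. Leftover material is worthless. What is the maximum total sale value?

Consider every possible first cut. r[k] is the best of p[i]+r[k−i] over all sellable i≤k.
r[1] = 0
r[2] = 0
r[3] = 0
r[4] = 19
r[5] = max(19+0, 18+0) = 19
r[6] = max(19+0, 18+0) = 19
r[7] = max(19+0, 18+0, 40+0) = 40
r[8] = max(19+19, 18+0, 40+0, 39+0) = 40
r[9] = max(19+19, 18+19, 40+0, 39+0) = 40
r[10] = max(19+19, 18+19, 40+0, 39+0) = 40
r[11] = max(19+40, 18+19, 40+19, 39+0) = 59
One optimal cutting: 7 + 4 → $59.

59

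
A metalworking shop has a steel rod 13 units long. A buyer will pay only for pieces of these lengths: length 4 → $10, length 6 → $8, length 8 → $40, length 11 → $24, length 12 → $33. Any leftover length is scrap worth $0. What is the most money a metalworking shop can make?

Let r[k] be the best obtainable value from length k. For each k, try every first piece i and keep the best of price[i] + r[k−i].
r[1] = 0
r[2] = 0
r[3] = 0
r[4] = 10
r[5] = 10
r[6] = 10
r[7] = 10
r[8] = 40
r[9] = 40
r[10] = 40
r[11] = 40
r[12] = 50  (first piece 4, then r[8]=40)
r[13] = 50
One optimal cutting: pieces 8 + 4 with 1 unit of scrap → $50.

50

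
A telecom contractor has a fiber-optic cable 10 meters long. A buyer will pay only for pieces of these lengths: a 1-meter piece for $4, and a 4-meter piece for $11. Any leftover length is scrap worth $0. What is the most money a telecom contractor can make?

Let r[k] be the best obtainable value from length k. For each k, try every first piece i and keep the best of price[i] + r[k−i].
r[1] = 4
r[2] = 8  (first piece 1, then r[1]=4)
r[3] = 12  (first piece 1, then r[2]=8)
r[4] = max(4+12, 11+0) = 16
r[5] = max(4+16, 11+4) = 20
r[6] = max(4+20, 11+8) = 24
r[7] = max(4+24, 11+12) = 28
r[8] = max(4+28, 11+16) = 32
r[9] = max(4+32, 11+20) = 36
r[10] = max(4+36, 11+24) = 40
One optimal cutting: 1 + 1 + 1 + 1 + 1 + 1 + 1 + 1 + 1 + 1 → $40.

40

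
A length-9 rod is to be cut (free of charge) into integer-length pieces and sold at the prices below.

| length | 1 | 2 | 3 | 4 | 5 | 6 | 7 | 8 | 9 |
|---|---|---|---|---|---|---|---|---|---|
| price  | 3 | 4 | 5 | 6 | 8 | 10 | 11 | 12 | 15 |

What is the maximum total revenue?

27

Build v[k] bottom-up: v[k] = max over allowed piece i of (p[i] + v[k−i]).
v[1] = 3
v[2] = max(3+3, 4+0) = 6
v[3] = max(3+6, 4+3, 5+0) = 9
v[4] = max(3+9, 4+6, 5+3, 6+0) = 12
v[5] = max(3+12, 4+9, 5+6, 6+3, 8+0) = 15
v[6] = max(3+15, 4+12, 5+9, 6+6, 8+3, 10+0) = 18
v[7] = max(3+18, 4+15, 5+12, …, 10+3, 11+0) = 21
v[8] = max(3+21, 4+18, 5+15, …, 11+3, 12+0) = 24
v[9] = max(3+24, 4+21, 5+18, …, 12+3, 15+0) = 27
One optimal cutting: 1 + 1 + 1 + 1 + 1 + 1 + 1 + 1 + 1 → 3 + 3 + 3 + 3 + 3 + 3 + 3 + 3 + 3 = 27.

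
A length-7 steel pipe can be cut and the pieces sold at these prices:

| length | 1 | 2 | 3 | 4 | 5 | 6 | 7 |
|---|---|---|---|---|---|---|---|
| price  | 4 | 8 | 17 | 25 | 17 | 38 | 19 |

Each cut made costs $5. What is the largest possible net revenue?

37

Let v[k] be the best obtainable value from length k. For each k, try every first piece i and keep the best of price[i] + v[k−i] minus the 5 cut fee when i<k.
v[1] = 4
v[2] = max(4+4-5, 8+0) = 8
v[3] = max(4+8-5, 8+4-5, 17+0) = 17
v[4] = max(4+17-5, 8+8-5, 17+4-5, 25+0) = 25
v[5] = max(4+25-5, 8+17-5, 17+8-5, 25+4-5, 17+0) = 24
v[6] = max(4+24-5, 8+25-5, 17+17-5, 25+8-5, 17+4-5, 38+0) = 38
v[7] = max(4+38-5, 8+24-5, 17+25-5, …, 38+4-5, 19+0) = 37
One optimal plan: pieces 6 + 1 (1 cut) → $42 − $5 = $37.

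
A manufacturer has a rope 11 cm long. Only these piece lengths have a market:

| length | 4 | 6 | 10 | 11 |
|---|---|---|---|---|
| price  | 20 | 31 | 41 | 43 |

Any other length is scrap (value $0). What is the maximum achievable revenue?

Let f[k] be the best obtainable value from length k. For each k, try every first piece i and keep the best of price[i] + f[k−i].
f[1] = 0
f[2] = 0
f[3] = 0
f[4] = 20
f[5] = 20
f[6] = 31
f[7] = 31
f[8] = 40  (first piece 4, then f[4]=20)
f[9] = 40
f[10] = 51  (first piece 4, then f[6]=31)
f[11] = 51
One optimal cutting: pieces 6 + 4 with 1 cm of scrap → $51.

51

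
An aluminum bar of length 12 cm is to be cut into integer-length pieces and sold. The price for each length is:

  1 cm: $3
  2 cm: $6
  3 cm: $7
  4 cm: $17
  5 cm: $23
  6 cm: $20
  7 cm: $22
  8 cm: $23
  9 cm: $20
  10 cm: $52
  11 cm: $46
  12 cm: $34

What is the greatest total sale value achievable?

58

Build r[k] bottom-up: r[k] = max over allowed piece i of (p[i] + r[k−i]).
r[1] = 3
r[2] = 6  (first piece 1, then r[1]=3)
r[3] = 9  (first piece 1, then r[2]=6)
r[4] = 17
r[5] = 23
r[6] = 26  (first piece 1, then r[5]=23)
r[7] = 29  (first piece 1, then r[6]=26)
r[8] = 34  (first piece 4, then r[4]=17)
r[9] = 40  (first piece 4, then r[5]=23)
r[10] = 52
r[11] = 55  (first piece 1, then r[10]=52)
r[12] = 58  (first piece 1, then r[11]=55)
One optimal cutting: 10 + 1 + 1 → $52 + $3 + $3 = $58.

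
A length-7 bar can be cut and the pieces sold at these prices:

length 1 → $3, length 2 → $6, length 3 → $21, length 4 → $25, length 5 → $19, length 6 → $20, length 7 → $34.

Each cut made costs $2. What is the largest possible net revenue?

Consider every possible first cut. net[k] is the best of p[i]+net[k−i] over all sellable i≤k, charging 2 whenever i<k.
net[1] = 3
net[2] = max(3+3-2, 6+0) = 6
net[3] = max(3+6-2, 6+3-2, 21+0) = 21
net[4] = max(3+21-2, 6+6-2, 21+3-2, 25+0) = 25
net[5] = max(3+25-2, 6+21-2, 21+6-2, 25+3-2, 19+0) = 26
net[6] = max(3+26-2, 6+25-2, 21+21-2, 25+6-2, 19+3-2, 20+0) = 40
net[7] = max(3+40-2, 6+26-2, 21+25-2, …, 20+3-2, 34+0) = 44
One optimal plan: pieces 4 + 3 (1 cut) → $46 − $2 = $44.

44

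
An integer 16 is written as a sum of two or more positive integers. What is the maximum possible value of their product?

Fill P[k] for k=2..16: at each k try every first piece i and multiply by the better of (k−i) uncut or P[k−i].
P[2] = 1×max(1,0) = 1×1 = 1
P[3] = 1×max(2,1) = 1×2 = 2
P[4] = 2×max(2,1) = 2×2 = 4
P[5] = 2×max(3,2) = 2×3 = 6
P[6] = 3×max(3,2) = 3×3 = 9
P[7] = 2×max(5,6) = 2×6 = 12
P[8] = 2×max(6,9) = 2×9 = 18
P[9] = 3×max(6,9) = 3×9 = 27
P[10] = 2×max(8,18) = 2×18 = 36
P[11] = 2×max(9,27) = 2×27 = 54
P[12] = 3×max(9,27) = 3×27 = 81
P[13] = 2×max(11,54) = 2×54 = 108
P[14] = 2×max(12,81) = 2×81 = 162
P[15] = 3×max(12,81) = 3×81 = 243
P[16] = 2×max(14,162) = 2×162 = 324
One optimal split: 3 + 3 + 3 + 3 + 2 + 2; product 3×3×3×3×2×2 = 324.

324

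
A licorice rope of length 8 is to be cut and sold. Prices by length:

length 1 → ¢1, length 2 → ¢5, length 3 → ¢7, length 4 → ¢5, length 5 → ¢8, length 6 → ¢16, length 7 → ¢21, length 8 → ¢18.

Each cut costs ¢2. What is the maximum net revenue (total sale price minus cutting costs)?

Let net[k] be the best obtainable value from length k. For each k, try every first piece i and keep the best of price[i] + net[k−i] minus the 2 cut fee when i<k.
net[1] = 1
net[2] = 5
net[3] = 7
net[4] = 8  (first piece 2, then net[2]=5)
net[5] = 10  (first piece 2, then net[3]=7)
net[6] = 16
net[7] = 21
net[8] = 20  (first piece 1, then net[7]=21)
One optimal plan: pieces 7 + 1 (1 cut) → ¢22 − ¢2 = ¢20.

20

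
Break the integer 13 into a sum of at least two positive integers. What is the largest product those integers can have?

108

Fill P[k] for k=2..13: at each k try every first piece i and multiply by the better of (k−i) uncut or P[k−i].
P[2] = 1*max(1,0) = 1*1 = 1
P[3] = 1*max(2,1) = 1*2 = 2
P[4] = 2*max(2,1) = 2*2 = 4
P[5] = 2*max(3,2) = 2*3 = 6
P[6] = 3*max(3,2) = 3*3 = 9
P[7] = 2*max(5,6) = 2*6 = 12
P[8] = 2*max(6,9) = 2*9 = 18
P[9] = 3*max(6,9) = 3*9 = 27
P[10] = 2*max(8,18) = 2*18 = 36
P[11] = 2*max(9,27) = 2*27 = 54
P[12] = 3*max(9,27) = 3*27 = 81
P[13] = 2*max(11,54) = 2*54 = 108
One optimal split: 3 + 3 + 3 + 2 + 2; product 3*3*3*2*2 = 108.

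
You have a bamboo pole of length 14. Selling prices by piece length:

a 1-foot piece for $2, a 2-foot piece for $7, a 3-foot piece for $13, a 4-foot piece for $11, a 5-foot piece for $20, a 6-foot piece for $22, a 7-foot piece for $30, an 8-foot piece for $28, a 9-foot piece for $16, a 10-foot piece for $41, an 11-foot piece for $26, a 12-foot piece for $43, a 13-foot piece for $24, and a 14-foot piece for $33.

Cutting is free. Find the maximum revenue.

60

Let r[k] be the best obtainable value from length k. For each k, try every first piece i and keep the best of price[i] + r[k−i].
r[1] = 2
r[2] = max(2+2, 7+0) = 7
r[3] = max(2+7, 7+2, 13+0) = 13
r[4] = max(2+13, 7+7, 13+2, 11+0) = 15
r[5] = max(2+15, 7+13, 13+7, 11+2, 20+0) = 20
r[6] = max(2+20, 7+15, 13+13, 11+7, 20+2, 22+0) = 26
r[7] = max(2+26, 7+20, 13+15, …, 22+2, 30+0) = 30
r[8] = max(2+30, 7+26, 13+20, …, 30+2, 28+0) = 33
r[9] = max(2+33, 7+30, 13+26, …, 28+2, 16+0) = 39
r[10] = max(2+39, 7+33, 13+30, …, 16+2, 41+0) = 43
r[11] = max(2+43, 7+39, 13+33, …, 41+2, 26+0) = 46
r[12] = max(2+46, 7+43, 13+39, …, 26+2, 43+0) = 52
r[13] = max(2+52, 7+46, 13+43, …, 43+2, 24+0) = 56
r[14] = max(2+56, 7+52, 13+46, …, 24+2, 33+0) = 60
One optimal cutting: 7 + 7 → $30 + $30 = $60.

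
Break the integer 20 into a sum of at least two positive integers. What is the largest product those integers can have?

Define g[k] = max over 1≤i<k of i · max(k−i, g[k−i]); the inner max lets the remainder stay uncut if that's better.
g[2] = 1×max(1,0) = 1×1 = 1
g[3] = 1×max(2,1) = 1×2 = 2
g[4] = 2×max(2,1) = 2×2 = 4
g[5] = 2×max(3,2) = 2×3 = 6
g[6] = 3×max(3,2) = 3×3 = 9
g[7] = 2×max(5,6) = 2×6 = 12
g[8] = 2×max(6,9) = 2×9 = 18
g[9] = 3×max(6,9) = 3×9 = 27
g[10] = 2×max(8,18) = 2×18 = 36
g[11] = 2×max(9,27) = 2×27 = 54
g[12] = 3×max(9,27) = 3×27 = 81
g[13] = 2×max(11,54) = 2×54 = 108
g[14] = 2×max(12,81) = 2×81 = 162
g[15] = 3×max(12,81) = 3×81 = 243
g[16] = 2×max(14,162) = 2×162 = 324
g[17] = 2×max(15,243) = 2×243 = 486
g[18] = 3×max(15,243) = 3×243 = 729
g[19] = 2×max(17,486) = 2×486 = 972
g[20] = 2×max(18,729) = 2×729 = 1458
One optimal split: 3 + 3 + 3 + 3 + 3 + 3 + 2; product 3×3×3×3×3×3×2 = 1458.

1458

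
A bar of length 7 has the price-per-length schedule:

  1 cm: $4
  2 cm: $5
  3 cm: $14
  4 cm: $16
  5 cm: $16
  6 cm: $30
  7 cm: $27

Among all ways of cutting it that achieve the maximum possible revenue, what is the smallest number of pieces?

2

Let r[k] be the best obtainable value from length k. For each k, try every first piece i and keep the best of price[i] + r[k−i].
r[1] = 4
r[2] = max(4+4, 5+0) = 8
r[3] = max(4+8, 5+4, 14+0) = 14
r[4] = max(4+14, 5+8, 14+4, 16+0) = 18
r[5] = max(4+18, 5+14, 14+8, 16+4, 16+0) = 22
r[6] = max(4+22, 5+18, 14+14, 16+8, 16+4, 30+0) = 30
r[7] = max(4+30, 5+22, 14+18, …, 30+4, 27+0) = 34
Maximum revenue is $34.
Now minimize piece count subject to staying optimal: for each k, pieces[k] = 1 + min over i with p[i]+r[k−i]=r[k] of pieces[k−i].
pieces[4] = 2
pieces[5] = 3
pieces[6] = 1
pieces[7] = 2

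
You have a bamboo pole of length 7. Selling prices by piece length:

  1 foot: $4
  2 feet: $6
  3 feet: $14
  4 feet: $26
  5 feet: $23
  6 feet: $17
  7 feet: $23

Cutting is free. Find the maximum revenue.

Consider every possible first cut. R[k] is the best of p[i]+R[k−i] over all sellable i≤k.
R[1] = 4
R[2] = max(4+4, 6+0) = 8
R[3] = max(4+8, 6+4, 14+0) = 14
R[4] = max(4+14, 6+8, 14+4, 26+0) = 26
R[5] = max(4+26, 6+14, 14+8, 26+4, 23+0) = 30
R[6] = max(4+30, 6+26, 14+14, 26+8, 23+4, 17+0) = 34
R[7] = max(4+34, 6+30, 14+26, …, 17+4, 23+0) = 40
One optimal cutting: 4 + 3 → $26 + $14 = $40.

40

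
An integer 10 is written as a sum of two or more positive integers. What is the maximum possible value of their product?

Define prod[k] = max over 1≤i<k of i · max(k−i, prod[k−i]); the inner max lets the remainder stay uncut if that's better.
Small cases: prod[2]=1, prod[3]=2, prod[4]=4, prod[5]=6.
prod[6] = 3·max(3,2) = 3·3 = 9
prod[7] = 2·max(5,6) = 2·6 = 12
prod[8] = 2·max(6,9) = 2·9 = 18
prod[9] = 3·max(6,9) = 3·9 = 27
prod[10] = 2·max(8,18) = 2·18 = 36
One optimal split: 3 + 3 + 2 + 2; product 3·3·2·2 = 36.

36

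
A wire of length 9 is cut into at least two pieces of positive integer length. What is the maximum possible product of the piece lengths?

27

Define g[k] = max over 1≤i<k of i · max(k−i, g[k−i]); the inner max lets the remainder stay uncut if that's better.
g[2] = 1×max(1,0) = 1×1 = 1
g[3] = 1×max(2,1) = 1×2 = 2
g[4] = 2×max(2,1) = 2×2 = 4
g[5] = 2×max(3,2) = 2×3 = 6
g[6] = 3×max(3,2) = 3×3 = 9
g[7] = 2×max(5,6) = 2×6 = 12
g[8] = 2×max(6,9) = 2×9 = 18
g[9] = 3×max(6,9) = 3×9 = 27
One optimal split: 3 + 3 + 3; product 3×3×3 = 27.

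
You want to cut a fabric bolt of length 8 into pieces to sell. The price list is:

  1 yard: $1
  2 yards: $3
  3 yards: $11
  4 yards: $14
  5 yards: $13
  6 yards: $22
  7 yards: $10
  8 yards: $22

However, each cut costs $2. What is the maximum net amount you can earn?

Let v[k] be the best obtainable value from length k. For each k, try every first piece i and keep the best of price[i] + v[k−i] minus the 2 cut fee when i<k.
v[1] = 1
v[2] = max(1+1-2, 3+0) = 3
v[3] = max(1+3-2, 3+1-2, 11+0) = 11
v[4] = max(1+11-2, 3+3-2, 11+1-2, 14+0) = 14
v[5] = max(1+14-2, 3+11-2, 11+3-2, 14+1-2, 13+0) = 13
v[6] = max(1+13-2, 3+14-2, 11+11-2, 14+3-2, 13+1-2, 22+0) = 22
v[7] = max(1+22-2, 3+13-2, 11+14-2, …, 22+1-2, 10+0) = 23
v[8] = max(1+23-2, 3+22-2, 11+13-2, …, 10+1-2, 22+0) = 26
One optimal plan: pieces 4 + 4 (1 cut) → $28 − $2 = $26.

26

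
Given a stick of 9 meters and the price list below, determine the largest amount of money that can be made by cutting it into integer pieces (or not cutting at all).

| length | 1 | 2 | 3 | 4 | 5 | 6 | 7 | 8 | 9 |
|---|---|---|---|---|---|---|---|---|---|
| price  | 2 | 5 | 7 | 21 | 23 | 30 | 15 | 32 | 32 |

Consider every possible first cut. v[k] is the best of p[i]+v[k−i] over all sellable i≤k.
v[1] = 2
v[2] = max(2+2, 5+0) = 5
v[3] = max(2+5, 5+2, 7+0) = 7
v[4] = max(2+7, 5+5, 7+2, 21+0) = 21
v[5] = max(2+21, 5+7, 7+5, 21+2, 23+0) = 23
v[6] = max(2+23, 5+21, 7+7, 21+5, 23+2, 30+0) = 30
v[7] = max(2+30, 5+23, 7+21, …, 30+2, 15+0) = 32
v[8] = max(2+32, 5+30, 7+23, …, 15+2, 32+0) = 42
v[9] = max(2+42, 5+32, 7+30, …, 32+2, 32+0) = 44
One optimal cutting: 4 + 4 + 1 → $21 + $21 + $2 = $44.

44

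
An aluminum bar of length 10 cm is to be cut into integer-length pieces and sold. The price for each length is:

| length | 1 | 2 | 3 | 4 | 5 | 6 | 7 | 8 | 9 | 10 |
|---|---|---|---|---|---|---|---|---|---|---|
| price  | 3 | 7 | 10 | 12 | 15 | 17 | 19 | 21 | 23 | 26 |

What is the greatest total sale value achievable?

Build r[k] bottom-up: r[k] = max over allowed piece i of (p[i] + r[k−i]).
r[1] = 3
r[2] = max(3+3, 7+0) = 7
r[3] = max(3+7, 7+3, 10+0) = 10
r[4] = max(3+10, 7+7, 10+3, 12+0) = 14
r[5] = max(3+14, 7+10, 10+7, 12+3, 15+0) = 17
r[6] = max(3+17, 7+14, 10+10, 12+7, 15+3, 17+0) = 21
r[7] = max(3+21, 7+17, 10+14, …, 17+3, 19+0) = 24
r[8] = max(3+24, 7+21, 10+17, …, 19+3, 21+0) = 28
r[9] = max(3+28, 7+24, 10+21, …, 21+3, 23+0) = 31
r[10] = max(3+31, 7+28, 10+24, …, 23+3, 26+0) = 35
One optimal cutting: 2 + 2 + 2 + 2 + 2 → $7 + $7 + $7 + $7 + $7 = $35.

35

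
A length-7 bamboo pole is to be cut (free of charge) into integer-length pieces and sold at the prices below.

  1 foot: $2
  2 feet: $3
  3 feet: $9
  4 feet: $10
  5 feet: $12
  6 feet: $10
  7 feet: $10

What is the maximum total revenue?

Build r[k] bottom-up: r[k] = max over allowed piece i of (p[i] + r[k−i]).
r[1] = 2
r[2] = 4  (first piece 1, then r[1]=2)
r[3] = 9
r[4] = 11  (first piece 1, then r[3]=9)
r[5] = 13  (first piece 1, then r[4]=11)
r[6] = 18  (first piece 3, then r[3]=9)
r[7] = 20  (first piece 1, then r[6]=18)
One optimal cutting: 3 + 3 + 1 → $9 + $9 + $2 = $20.

20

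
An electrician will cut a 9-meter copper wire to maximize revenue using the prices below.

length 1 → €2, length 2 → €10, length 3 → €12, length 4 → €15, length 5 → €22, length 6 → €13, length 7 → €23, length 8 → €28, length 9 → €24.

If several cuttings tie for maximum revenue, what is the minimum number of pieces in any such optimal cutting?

3

Build r[k] bottom-up: r[k] = max over allowed piece i of (p[i] + r[k−i]).
r[1] = 2
r[2] = max(2+2, 10+0) = 10
r[3] = max(2+10, 10+2, 12+0) = 12
r[4] = max(2+12, 10+10, 12+2, 15+0) = 20
r[5] = max(2+20, 10+12, 12+10, 15+2, 22+0) = 22
r[6] = max(2+22, 10+20, 12+12, 15+10, 22+2, 13+0) = 30
r[7] = max(2+30, 10+22, 12+20, …, 13+2, 23+0) = 32
r[8] = max(2+32, 10+30, 12+22, …, 23+2, 28+0) = 40
r[9] = max(2+40, 10+32, 12+30, …, 28+2, 24+0) = 42
Maximum revenue is €42.
Now minimize piece count subject to staying optimal: for each k, pieces[k] = 1 + min over i with p[i]+r[k−i]=r[k] of pieces[k−i].
pieces[6] = 3
pieces[7] = 2
pieces[8] = 4
pieces[9] = 3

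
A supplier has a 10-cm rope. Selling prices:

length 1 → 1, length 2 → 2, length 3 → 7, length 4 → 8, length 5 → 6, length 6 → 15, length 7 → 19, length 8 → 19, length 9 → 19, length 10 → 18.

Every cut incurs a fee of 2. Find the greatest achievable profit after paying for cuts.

24

Consider every possible first cut. v[k] is the best of p[i]+v[k−i] over all sellable i≤k, charging 2 whenever i<k.
v[1] = 1
v[2] = 2
v[3] = 7
v[4] = 8
v[5] = 7  (first piece 1, then v[4]=8)
v[6] = 15
v[7] = 19
v[8] = 19
v[9] = 20  (first piece 3, then v[6]=15)
v[10] = 24  (first piece 3, then v[7]=19)
One optimal plan: pieces 7 + 3 (1 cut) → 26 − 2 = 24.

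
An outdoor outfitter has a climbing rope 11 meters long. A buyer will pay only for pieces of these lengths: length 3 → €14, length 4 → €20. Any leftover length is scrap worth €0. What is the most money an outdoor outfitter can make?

54

Consider every possible first cut. best[k] is the best of p[i]+best[k−i] over all sellable i≤k.
best[1] = 0
best[2] = 0
best[3] = 14
best[4] = max(14+0, 20+0) = 20
best[5] = max(14+0, 20+0) = 20
best[6] = max(14+14, 20+0) = 28
best[7] = max(14+20, 20+14) = 34
best[8] = max(14+20, 20+20) = 40
best[9] = max(14+28, 20+20) = 42
best[10] = max(14+34, 20+28) = 48
best[11] = max(14+40, 20+34) = 54
One optimal cutting: 4 + 4 + 3 → €54.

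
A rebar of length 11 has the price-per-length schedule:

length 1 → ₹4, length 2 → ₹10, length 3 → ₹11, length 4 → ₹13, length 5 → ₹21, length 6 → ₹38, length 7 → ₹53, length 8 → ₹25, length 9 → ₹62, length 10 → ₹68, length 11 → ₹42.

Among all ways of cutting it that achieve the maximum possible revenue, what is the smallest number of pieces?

3

Consider every possible first cut. r[k] is the best of p[i]+r[k−i] over all sellable i≤k.
r[1] = 4
r[2] = max(4+4, 10+0) = 10
r[3] = max(4+10, 10+4, 11+0) = 14
r[4] = max(4+14, 10+10, 11+4, 13+0) = 20
r[5] = max(4+20, 10+14, 11+10, 13+4, 21+0) = 24
r[6] = max(4+24, 10+20, 11+14, 13+10, 21+4, 38+0) = 38
r[7] = max(4+38, 10+24, 11+20, …, 38+4, 53+0) = 53
r[8] = max(4+53, 10+38, 11+24, …, 53+4, 25+0) = 57
r[9] = max(4+57, 10+53, 11+38, …, 25+4, 62+0) = 63
r[10] = max(4+63, 10+57, 11+53, …, 62+4, 68+0) = 68
r[11] = max(4+68, 10+63, 11+57, …, 68+4, 42+0) = 73
Maximum revenue is ₹73.
Now minimize piece count subject to staying optimal: for each k, pieces[k] = 1 + min over i with p[i]+r[k−i]=r[k] of pieces[k−i].
pieces[8] = 2
pieces[9] = 2
pieces[10] = 1
pieces[11] = 3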